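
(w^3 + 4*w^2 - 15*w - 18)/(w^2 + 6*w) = w - 2 - 3/w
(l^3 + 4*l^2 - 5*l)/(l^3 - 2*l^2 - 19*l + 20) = l*(l + 5)/(l^2 - l - 20)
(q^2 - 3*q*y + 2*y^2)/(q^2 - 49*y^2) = (q^2 - 3*q*y + 2*y^2)/(q^2 - 49*y^2)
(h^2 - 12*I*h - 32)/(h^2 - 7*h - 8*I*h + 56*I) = (h - 4*I)/(h - 7)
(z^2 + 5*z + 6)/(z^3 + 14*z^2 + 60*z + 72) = (z + 3)/(z^2 + 12*z + 36)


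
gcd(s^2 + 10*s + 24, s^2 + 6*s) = s + 6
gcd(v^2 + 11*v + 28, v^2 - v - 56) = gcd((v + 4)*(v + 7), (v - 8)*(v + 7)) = v + 7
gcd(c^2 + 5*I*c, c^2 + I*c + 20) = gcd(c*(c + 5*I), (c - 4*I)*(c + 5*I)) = c + 5*I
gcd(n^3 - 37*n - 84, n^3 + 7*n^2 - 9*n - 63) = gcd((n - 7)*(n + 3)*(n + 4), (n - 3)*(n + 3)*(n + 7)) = n + 3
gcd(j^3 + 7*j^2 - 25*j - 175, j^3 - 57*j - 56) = j + 7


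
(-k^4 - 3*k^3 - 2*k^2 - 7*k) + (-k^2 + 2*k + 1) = -k^4 - 3*k^3 - 3*k^2 - 5*k + 1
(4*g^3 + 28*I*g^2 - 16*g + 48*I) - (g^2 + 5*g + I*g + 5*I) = 4*g^3 - g^2 + 28*I*g^2 - 21*g - I*g + 43*I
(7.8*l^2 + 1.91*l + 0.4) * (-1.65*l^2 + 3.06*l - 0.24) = -12.87*l^4 + 20.7165*l^3 + 3.3126*l^2 + 0.7656*l - 0.096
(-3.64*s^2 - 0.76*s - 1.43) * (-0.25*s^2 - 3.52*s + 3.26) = 0.91*s^4 + 13.0028*s^3 - 8.8337*s^2 + 2.556*s - 4.6618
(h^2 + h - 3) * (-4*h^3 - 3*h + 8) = -4*h^5 - 4*h^4 + 9*h^3 + 5*h^2 + 17*h - 24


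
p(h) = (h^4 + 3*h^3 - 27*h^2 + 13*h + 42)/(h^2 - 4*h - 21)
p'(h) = (4 - 2*h)*(h^4 + 3*h^3 - 27*h^2 + 13*h + 42)/(h^2 - 4*h - 21)^2 + (4*h^3 + 9*h^2 - 54*h + 13)/(h^2 - 4*h - 21) = (2*h^5 - 9*h^4 - 108*h^3 - 94*h^2 + 1050*h - 105)/(h^4 - 8*h^3 - 26*h^2 + 168*h + 441)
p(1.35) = -0.86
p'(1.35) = 1.41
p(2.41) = 0.31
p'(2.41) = 0.37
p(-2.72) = 73.03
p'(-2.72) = -306.93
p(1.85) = -0.17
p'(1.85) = 1.23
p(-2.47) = 32.44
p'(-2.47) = -85.88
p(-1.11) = 0.54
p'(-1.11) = -5.34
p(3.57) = -1.92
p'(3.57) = -5.46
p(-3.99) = -34.63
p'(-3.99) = -27.32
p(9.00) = 280.00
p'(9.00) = -31.17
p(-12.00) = 67.54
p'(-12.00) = -17.92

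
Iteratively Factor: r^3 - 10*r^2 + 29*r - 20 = (r - 4)*(r^2 - 6*r + 5) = (r - 4)*(r - 1)*(r - 5)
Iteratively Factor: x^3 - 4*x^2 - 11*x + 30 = (x - 5)*(x^2 + x - 6) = (x - 5)*(x - 2)*(x + 3)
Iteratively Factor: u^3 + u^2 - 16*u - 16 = (u + 1)*(u^2 - 16) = (u - 4)*(u + 1)*(u + 4)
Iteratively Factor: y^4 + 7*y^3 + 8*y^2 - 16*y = (y - 1)*(y^3 + 8*y^2 + 16*y) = (y - 1)*(y + 4)*(y^2 + 4*y) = (y - 1)*(y + 4)^2*(y)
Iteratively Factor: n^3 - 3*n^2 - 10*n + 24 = (n + 3)*(n^2 - 6*n + 8) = (n - 4)*(n + 3)*(n - 2)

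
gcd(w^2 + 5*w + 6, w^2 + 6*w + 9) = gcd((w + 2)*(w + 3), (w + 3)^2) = w + 3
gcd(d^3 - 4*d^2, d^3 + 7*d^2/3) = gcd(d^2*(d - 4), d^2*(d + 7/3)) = d^2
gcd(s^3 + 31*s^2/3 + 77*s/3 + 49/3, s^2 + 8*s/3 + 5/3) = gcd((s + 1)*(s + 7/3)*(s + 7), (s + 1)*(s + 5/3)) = s + 1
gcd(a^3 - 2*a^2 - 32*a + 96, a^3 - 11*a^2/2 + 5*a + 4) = a - 4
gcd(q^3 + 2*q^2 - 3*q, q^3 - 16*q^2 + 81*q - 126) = 1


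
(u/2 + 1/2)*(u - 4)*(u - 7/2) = u^3/2 - 13*u^2/4 + 13*u/4 + 7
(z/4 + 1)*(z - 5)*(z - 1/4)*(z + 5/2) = z^4/4 + 5*z^3/16 - 183*z^2/32 - 355*z/32 + 25/8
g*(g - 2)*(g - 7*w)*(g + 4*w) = g^4 - 3*g^3*w - 2*g^3 - 28*g^2*w^2 + 6*g^2*w + 56*g*w^2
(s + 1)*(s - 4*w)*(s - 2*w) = s^3 - 6*s^2*w + s^2 + 8*s*w^2 - 6*s*w + 8*w^2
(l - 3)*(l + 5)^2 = l^3 + 7*l^2 - 5*l - 75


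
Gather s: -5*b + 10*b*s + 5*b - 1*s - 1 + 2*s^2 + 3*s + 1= 2*s^2 + s*(10*b + 2)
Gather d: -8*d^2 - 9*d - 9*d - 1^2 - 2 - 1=-8*d^2 - 18*d - 4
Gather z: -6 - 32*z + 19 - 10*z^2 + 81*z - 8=-10*z^2 + 49*z + 5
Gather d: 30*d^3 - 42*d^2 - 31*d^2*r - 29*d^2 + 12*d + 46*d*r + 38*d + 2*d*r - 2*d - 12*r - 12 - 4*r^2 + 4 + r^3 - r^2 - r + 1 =30*d^3 + d^2*(-31*r - 71) + d*(48*r + 48) + r^3 - 5*r^2 - 13*r - 7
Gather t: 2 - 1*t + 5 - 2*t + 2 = 9 - 3*t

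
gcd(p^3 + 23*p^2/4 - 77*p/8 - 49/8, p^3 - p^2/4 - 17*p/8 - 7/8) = p^2 - 5*p/4 - 7/8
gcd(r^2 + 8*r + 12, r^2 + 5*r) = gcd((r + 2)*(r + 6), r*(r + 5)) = 1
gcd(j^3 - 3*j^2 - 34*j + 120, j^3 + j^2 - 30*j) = j^2 + j - 30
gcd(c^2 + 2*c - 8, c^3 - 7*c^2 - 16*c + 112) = c + 4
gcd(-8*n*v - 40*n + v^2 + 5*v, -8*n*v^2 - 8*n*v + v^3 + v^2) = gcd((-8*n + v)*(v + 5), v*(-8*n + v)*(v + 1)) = -8*n + v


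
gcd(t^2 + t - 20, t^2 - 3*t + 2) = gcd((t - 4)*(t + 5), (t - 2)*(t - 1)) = 1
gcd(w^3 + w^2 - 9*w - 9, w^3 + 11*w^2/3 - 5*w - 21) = w + 3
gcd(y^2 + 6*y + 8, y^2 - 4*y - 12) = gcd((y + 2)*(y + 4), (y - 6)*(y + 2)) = y + 2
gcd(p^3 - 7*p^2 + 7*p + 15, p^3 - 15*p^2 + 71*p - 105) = p^2 - 8*p + 15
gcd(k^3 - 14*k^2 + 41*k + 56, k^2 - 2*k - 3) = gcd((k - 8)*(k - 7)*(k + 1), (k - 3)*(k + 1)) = k + 1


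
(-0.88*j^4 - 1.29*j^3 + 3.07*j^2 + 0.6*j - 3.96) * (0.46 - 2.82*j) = 2.4816*j^5 + 3.233*j^4 - 9.2508*j^3 - 0.2798*j^2 + 11.4432*j - 1.8216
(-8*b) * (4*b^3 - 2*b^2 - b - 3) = -32*b^4 + 16*b^3 + 8*b^2 + 24*b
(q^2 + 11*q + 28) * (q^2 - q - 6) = q^4 + 10*q^3 + 11*q^2 - 94*q - 168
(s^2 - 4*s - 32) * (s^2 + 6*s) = s^4 + 2*s^3 - 56*s^2 - 192*s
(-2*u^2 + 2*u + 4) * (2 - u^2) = 2*u^4 - 2*u^3 - 8*u^2 + 4*u + 8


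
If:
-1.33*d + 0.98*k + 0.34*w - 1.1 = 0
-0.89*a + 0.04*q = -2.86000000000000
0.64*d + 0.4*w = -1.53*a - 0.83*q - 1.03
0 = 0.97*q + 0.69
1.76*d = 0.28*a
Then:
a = 3.18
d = 0.51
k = 6.69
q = -0.71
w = -14.08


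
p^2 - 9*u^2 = (p - 3*u)*(p + 3*u)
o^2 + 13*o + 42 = (o + 6)*(o + 7)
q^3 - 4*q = q*(q - 2)*(q + 2)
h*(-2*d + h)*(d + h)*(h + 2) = -2*d^2*h^2 - 4*d^2*h - d*h^3 - 2*d*h^2 + h^4 + 2*h^3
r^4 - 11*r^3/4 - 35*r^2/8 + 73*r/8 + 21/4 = (r - 3)*(r - 2)*(r + 1/2)*(r + 7/4)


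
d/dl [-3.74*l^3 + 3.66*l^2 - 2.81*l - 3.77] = -11.22*l^2 + 7.32*l - 2.81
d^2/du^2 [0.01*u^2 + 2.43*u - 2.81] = 0.0200000000000000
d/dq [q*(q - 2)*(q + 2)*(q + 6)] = 4*q^3 + 18*q^2 - 8*q - 24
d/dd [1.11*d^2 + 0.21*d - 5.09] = 2.22*d + 0.21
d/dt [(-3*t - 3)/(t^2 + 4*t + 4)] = 3*t/(t^3 + 6*t^2 + 12*t + 8)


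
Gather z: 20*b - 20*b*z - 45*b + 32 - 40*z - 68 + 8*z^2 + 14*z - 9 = -25*b + 8*z^2 + z*(-20*b - 26) - 45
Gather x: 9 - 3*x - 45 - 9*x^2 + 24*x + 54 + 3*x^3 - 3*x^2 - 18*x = 3*x^3 - 12*x^2 + 3*x + 18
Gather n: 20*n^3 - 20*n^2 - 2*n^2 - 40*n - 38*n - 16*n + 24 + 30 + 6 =20*n^3 - 22*n^2 - 94*n + 60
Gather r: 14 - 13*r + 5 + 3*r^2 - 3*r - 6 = 3*r^2 - 16*r + 13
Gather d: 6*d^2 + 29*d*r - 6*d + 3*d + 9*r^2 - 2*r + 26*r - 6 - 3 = 6*d^2 + d*(29*r - 3) + 9*r^2 + 24*r - 9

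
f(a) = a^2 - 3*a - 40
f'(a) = 2*a - 3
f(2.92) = -40.23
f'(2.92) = 2.84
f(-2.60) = -25.44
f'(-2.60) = -8.20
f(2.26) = -41.67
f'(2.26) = 1.52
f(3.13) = -39.59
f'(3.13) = 3.26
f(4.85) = -31.03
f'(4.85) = 6.70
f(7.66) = -4.30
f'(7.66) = 12.32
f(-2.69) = -24.69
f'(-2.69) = -8.38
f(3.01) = -39.97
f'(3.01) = 3.02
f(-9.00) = 68.00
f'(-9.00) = -21.00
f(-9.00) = 68.00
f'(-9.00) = -21.00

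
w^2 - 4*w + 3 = (w - 3)*(w - 1)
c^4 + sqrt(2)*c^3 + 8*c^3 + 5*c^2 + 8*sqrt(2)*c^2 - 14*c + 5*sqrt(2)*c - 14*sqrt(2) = (c - 1)*(c + 2)*(c + 7)*(c + sqrt(2))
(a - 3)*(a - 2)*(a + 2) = a^3 - 3*a^2 - 4*a + 12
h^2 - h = h*(h - 1)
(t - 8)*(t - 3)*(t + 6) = t^3 - 5*t^2 - 42*t + 144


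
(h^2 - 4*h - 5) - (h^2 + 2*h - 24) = 19 - 6*h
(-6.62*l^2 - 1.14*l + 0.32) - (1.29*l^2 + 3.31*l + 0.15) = -7.91*l^2 - 4.45*l + 0.17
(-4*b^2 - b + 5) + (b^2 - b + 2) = -3*b^2 - 2*b + 7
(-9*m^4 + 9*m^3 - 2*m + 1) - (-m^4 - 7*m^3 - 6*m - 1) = -8*m^4 + 16*m^3 + 4*m + 2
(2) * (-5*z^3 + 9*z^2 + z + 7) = -10*z^3 + 18*z^2 + 2*z + 14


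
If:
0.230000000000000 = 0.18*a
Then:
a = 1.28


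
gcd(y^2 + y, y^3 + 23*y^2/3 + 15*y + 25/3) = y + 1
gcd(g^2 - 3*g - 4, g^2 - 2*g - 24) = 1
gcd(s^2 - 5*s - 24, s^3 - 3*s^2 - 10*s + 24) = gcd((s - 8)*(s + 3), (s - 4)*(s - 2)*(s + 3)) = s + 3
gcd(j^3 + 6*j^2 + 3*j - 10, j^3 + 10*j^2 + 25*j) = j + 5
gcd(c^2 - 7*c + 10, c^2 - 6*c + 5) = c - 5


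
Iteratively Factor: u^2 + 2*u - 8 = (u - 2)*(u + 4)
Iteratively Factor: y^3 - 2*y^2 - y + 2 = (y - 2)*(y^2 - 1) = (y - 2)*(y + 1)*(y - 1)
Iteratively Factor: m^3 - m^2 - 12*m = (m + 3)*(m^2 - 4*m) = m*(m + 3)*(m - 4)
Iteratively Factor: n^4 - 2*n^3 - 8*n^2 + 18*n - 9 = (n - 3)*(n^3 + n^2 - 5*n + 3) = (n - 3)*(n - 1)*(n^2 + 2*n - 3) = (n - 3)*(n - 1)^2*(n + 3)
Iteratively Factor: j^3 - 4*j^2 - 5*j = (j + 1)*(j^2 - 5*j) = j*(j + 1)*(j - 5)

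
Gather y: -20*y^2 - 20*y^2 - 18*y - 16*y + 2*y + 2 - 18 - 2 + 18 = -40*y^2 - 32*y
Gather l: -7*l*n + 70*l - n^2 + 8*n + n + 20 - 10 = l*(70 - 7*n) - n^2 + 9*n + 10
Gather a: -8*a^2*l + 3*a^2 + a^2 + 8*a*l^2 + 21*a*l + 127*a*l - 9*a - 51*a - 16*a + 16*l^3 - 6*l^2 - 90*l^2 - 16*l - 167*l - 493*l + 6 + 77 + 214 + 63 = a^2*(4 - 8*l) + a*(8*l^2 + 148*l - 76) + 16*l^3 - 96*l^2 - 676*l + 360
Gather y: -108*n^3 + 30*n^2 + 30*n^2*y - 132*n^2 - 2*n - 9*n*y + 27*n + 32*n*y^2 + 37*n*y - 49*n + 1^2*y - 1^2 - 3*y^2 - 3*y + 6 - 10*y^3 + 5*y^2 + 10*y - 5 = -108*n^3 - 102*n^2 - 24*n - 10*y^3 + y^2*(32*n + 2) + y*(30*n^2 + 28*n + 8)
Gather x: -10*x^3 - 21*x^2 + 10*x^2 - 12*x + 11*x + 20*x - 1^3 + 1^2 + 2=-10*x^3 - 11*x^2 + 19*x + 2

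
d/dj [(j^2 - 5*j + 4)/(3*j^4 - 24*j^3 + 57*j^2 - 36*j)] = (3 - 2*j)/(3*j^2*(j^2 - 6*j + 9))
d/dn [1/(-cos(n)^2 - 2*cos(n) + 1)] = -2*(cos(n) + 1)*sin(n)/(sin(n)^2 - 2*cos(n))^2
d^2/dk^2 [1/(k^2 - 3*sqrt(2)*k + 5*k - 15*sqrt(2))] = 2*(-k^2 - 5*k + 3*sqrt(2)*k + (2*k - 3*sqrt(2) + 5)^2 + 15*sqrt(2))/(k^2 - 3*sqrt(2)*k + 5*k - 15*sqrt(2))^3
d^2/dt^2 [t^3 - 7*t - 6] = 6*t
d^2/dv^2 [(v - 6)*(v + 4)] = 2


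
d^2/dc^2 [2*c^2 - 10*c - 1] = 4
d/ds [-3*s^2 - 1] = -6*s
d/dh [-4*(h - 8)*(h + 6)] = 8 - 8*h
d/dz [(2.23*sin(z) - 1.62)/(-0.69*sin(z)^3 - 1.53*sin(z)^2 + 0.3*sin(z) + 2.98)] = (3.0774*sin(z)^3 + 0.0585*sin(z)^2 - 4.9572*sin(z) + 7.1314)*cos(z)/(0.4761*sin(z)^6 + 2.1114*sin(z)^5 + 1.9269*sin(z)^4 - 5.0304*sin(z)^3 - 9.0288*sin(z)^2 + 1.788*sin(z) + 8.8804)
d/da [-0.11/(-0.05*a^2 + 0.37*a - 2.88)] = (0.0407 - 0.011*a)/(0.05*a^2 - 0.37*a + 2.88)^2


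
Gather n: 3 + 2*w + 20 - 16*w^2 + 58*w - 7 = -16*w^2 + 60*w + 16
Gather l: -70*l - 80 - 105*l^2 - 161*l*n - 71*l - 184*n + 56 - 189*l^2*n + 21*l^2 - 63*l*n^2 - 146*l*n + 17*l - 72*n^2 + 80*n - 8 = l^2*(-189*n - 84) + l*(-63*n^2 - 307*n - 124) - 72*n^2 - 104*n - 32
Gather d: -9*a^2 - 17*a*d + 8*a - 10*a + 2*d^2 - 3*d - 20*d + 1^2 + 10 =-9*a^2 - 2*a + 2*d^2 + d*(-17*a - 23) + 11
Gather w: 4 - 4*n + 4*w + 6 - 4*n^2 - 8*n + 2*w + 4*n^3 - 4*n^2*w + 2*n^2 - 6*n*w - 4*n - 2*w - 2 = 4*n^3 - 2*n^2 - 16*n + w*(-4*n^2 - 6*n + 4) + 8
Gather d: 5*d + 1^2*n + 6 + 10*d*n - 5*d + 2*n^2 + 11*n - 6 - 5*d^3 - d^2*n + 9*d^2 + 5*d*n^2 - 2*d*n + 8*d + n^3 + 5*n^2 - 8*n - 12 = -5*d^3 + d^2*(9 - n) + d*(5*n^2 + 8*n + 8) + n^3 + 7*n^2 + 4*n - 12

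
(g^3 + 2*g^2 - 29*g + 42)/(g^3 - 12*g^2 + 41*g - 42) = (g + 7)/(g - 7)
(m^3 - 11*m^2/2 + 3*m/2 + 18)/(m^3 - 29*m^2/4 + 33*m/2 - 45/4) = 2*(2*m^2 - 5*m - 12)/(4*m^2 - 17*m + 15)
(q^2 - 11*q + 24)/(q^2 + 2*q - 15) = (q - 8)/(q + 5)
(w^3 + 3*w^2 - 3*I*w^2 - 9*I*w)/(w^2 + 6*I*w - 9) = w*(w^2 + 3*w*(1 - I) - 9*I)/(w^2 + 6*I*w - 9)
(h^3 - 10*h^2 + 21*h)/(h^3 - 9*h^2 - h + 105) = h*(h - 3)/(h^2 - 2*h - 15)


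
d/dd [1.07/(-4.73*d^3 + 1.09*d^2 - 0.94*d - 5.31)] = (15.1833*d^2 - 2.3326*d + 1.0058)/(4.73*d^3 - 1.09*d^2 + 0.94*d + 5.31)^2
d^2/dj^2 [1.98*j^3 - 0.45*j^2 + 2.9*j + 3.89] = 11.88*j - 0.9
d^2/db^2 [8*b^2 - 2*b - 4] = 16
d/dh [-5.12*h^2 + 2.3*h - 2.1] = 2.3 - 10.24*h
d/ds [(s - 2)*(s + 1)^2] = 3*s^2 - 3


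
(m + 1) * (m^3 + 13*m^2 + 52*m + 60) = m^4 + 14*m^3 + 65*m^2 + 112*m + 60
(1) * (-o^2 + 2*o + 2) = -o^2 + 2*o + 2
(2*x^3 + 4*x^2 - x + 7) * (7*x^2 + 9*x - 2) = 14*x^5 + 46*x^4 + 25*x^3 + 32*x^2 + 65*x - 14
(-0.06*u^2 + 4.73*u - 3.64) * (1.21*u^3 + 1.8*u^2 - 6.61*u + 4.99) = -0.0726*u^5 + 5.6153*u^4 + 4.5062*u^3 - 38.1167*u^2 + 47.6631*u - 18.1636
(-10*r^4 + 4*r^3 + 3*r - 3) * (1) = -10*r^4 + 4*r^3 + 3*r - 3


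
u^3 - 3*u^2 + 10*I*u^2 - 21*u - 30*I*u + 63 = (u - 3)*(u + 3*I)*(u + 7*I)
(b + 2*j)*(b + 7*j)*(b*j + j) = b^3*j + 9*b^2*j^2 + b^2*j + 14*b*j^3 + 9*b*j^2 + 14*j^3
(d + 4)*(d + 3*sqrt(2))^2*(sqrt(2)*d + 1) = sqrt(2)*d^4 + 4*sqrt(2)*d^3 + 13*d^3 + 24*sqrt(2)*d^2 + 52*d^2 + 18*d + 96*sqrt(2)*d + 72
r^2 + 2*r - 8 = (r - 2)*(r + 4)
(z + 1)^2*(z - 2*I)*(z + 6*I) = z^4 + 2*z^3 + 4*I*z^3 + 13*z^2 + 8*I*z^2 + 24*z + 4*I*z + 12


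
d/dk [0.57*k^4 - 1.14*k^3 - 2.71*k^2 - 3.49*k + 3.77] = 2.28*k^3 - 3.42*k^2 - 5.42*k - 3.49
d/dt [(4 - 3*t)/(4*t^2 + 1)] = (12*t^2 - 32*t - 3)/(16*t^4 + 8*t^2 + 1)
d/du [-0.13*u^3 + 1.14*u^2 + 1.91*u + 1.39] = -0.39*u^2 + 2.28*u + 1.91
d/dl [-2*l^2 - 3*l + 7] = -4*l - 3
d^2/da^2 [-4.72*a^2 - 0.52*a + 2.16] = -9.44000000000000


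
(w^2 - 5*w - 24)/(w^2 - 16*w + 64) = (w + 3)/(w - 8)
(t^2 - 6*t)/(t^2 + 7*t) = (t - 6)/(t + 7)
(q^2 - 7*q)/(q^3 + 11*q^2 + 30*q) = (q - 7)/(q^2 + 11*q + 30)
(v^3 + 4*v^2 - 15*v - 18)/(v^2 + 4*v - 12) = (v^2 - 2*v - 3)/(v - 2)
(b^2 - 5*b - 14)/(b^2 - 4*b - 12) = (b - 7)/(b - 6)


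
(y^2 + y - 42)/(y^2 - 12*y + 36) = (y + 7)/(y - 6)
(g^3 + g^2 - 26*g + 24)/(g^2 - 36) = (g^2 - 5*g + 4)/(g - 6)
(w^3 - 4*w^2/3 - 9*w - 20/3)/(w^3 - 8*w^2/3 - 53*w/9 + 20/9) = 3*(w + 1)/(3*w - 1)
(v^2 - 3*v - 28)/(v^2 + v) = (v^2 - 3*v - 28)/(v*(v + 1))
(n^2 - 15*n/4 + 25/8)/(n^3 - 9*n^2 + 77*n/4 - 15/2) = (4*n - 5)/(2*(2*n^2 - 13*n + 6))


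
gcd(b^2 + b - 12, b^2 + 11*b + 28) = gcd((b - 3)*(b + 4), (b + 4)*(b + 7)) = b + 4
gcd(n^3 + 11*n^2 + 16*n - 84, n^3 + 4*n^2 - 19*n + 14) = n^2 + 5*n - 14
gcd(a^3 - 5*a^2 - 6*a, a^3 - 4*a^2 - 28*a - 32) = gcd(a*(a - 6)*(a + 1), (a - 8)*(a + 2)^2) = 1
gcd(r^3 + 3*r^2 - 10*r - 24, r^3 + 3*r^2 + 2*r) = r + 2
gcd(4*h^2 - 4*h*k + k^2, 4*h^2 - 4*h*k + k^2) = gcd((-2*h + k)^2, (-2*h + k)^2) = 4*h^2 - 4*h*k + k^2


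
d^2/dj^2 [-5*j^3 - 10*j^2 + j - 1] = -30*j - 20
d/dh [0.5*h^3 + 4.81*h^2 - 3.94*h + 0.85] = 1.5*h^2 + 9.62*h - 3.94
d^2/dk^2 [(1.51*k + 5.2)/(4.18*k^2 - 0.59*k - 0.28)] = ((-37.8708*k - 41.6902)*(-4.18*k^2 + 0.59*k + 0.28) - (1.51*k + 5.2)*(8.36*k - 0.59)*(16.72*k - 1.18))/(-4.18*k^2 + 0.59*k + 0.28)^3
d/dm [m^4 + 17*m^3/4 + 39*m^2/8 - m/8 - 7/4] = 4*m^3 + 51*m^2/4 + 39*m/4 - 1/8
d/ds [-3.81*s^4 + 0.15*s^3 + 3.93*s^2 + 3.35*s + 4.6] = -15.24*s^3 + 0.45*s^2 + 7.86*s + 3.35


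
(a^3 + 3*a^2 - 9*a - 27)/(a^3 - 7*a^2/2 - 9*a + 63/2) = 2*(a + 3)/(2*a - 7)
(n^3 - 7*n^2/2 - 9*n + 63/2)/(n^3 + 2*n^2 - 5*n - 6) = (n^2 - 13*n/2 + 21/2)/(n^2 - n - 2)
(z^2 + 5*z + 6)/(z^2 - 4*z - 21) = (z + 2)/(z - 7)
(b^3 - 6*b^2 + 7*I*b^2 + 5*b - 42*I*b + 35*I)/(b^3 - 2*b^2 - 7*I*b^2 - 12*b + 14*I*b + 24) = (b^3 + b^2*(-6 + 7*I) + b*(5 - 42*I) + 35*I)/(b^3 + b^2*(-2 - 7*I) + b*(-12 + 14*I) + 24)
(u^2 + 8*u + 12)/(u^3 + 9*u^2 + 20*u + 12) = 1/(u + 1)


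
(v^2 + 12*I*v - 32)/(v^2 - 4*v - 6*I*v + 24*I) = (v^2 + 12*I*v - 32)/(v^2 - 4*v - 6*I*v + 24*I)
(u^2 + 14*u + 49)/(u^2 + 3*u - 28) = (u + 7)/(u - 4)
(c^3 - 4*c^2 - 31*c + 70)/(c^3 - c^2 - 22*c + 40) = (c - 7)/(c - 4)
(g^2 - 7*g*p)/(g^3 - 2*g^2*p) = (g - 7*p)/(g*(g - 2*p))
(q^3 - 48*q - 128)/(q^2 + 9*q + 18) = (q^3 - 48*q - 128)/(q^2 + 9*q + 18)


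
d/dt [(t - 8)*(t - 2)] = 2*t - 10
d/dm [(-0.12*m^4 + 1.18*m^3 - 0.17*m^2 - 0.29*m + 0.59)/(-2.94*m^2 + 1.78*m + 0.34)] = (0.7056*m^5 - 4.11*m^4 + 4.0376*m^3 + 0.0484*m^2 + 3.3536*m - 1.1488)/(8.6436*m^4 - 10.4664*m^3 + 1.1692*m^2 + 1.2104*m + 0.1156)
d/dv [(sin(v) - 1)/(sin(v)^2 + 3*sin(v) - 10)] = (2*sin(v) + cos(v)^2 - 8)*cos(v)/(sin(v)^2 + 3*sin(v) - 10)^2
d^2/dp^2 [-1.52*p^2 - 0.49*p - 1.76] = -3.04000000000000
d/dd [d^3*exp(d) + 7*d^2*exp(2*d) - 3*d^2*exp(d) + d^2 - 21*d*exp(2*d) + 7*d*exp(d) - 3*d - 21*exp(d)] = d^3*exp(d) + 14*d^2*exp(2*d) - 28*d*exp(2*d) + d*exp(d) + 2*d - 21*exp(2*d) - 14*exp(d) - 3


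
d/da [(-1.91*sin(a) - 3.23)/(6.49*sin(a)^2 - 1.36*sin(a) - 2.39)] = (12.3959*sin(a)^2 + 41.9254*sin(a) + 0.172099999999999)*cos(a)/(42.1201*sin(a)^4 - 17.6528*sin(a)^3 - 29.1726*sin(a)^2 + 6.5008*sin(a) + 5.7121)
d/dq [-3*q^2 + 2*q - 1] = 2 - 6*q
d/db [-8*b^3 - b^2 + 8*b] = -24*b^2 - 2*b + 8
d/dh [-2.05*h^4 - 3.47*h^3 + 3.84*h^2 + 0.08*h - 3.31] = -8.2*h^3 - 10.41*h^2 + 7.68*h + 0.08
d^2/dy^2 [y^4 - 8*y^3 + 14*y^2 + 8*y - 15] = 12*y^2 - 48*y + 28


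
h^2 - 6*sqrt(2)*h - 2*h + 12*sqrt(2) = (h - 2)*(h - 6*sqrt(2))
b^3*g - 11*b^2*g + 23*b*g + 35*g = (b - 7)*(b - 5)*(b*g + g)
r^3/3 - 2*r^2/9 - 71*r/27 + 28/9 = (r/3 + 1)*(r - 7/3)*(r - 4/3)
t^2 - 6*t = t*(t - 6)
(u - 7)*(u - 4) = u^2 - 11*u + 28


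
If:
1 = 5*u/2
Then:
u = 2/5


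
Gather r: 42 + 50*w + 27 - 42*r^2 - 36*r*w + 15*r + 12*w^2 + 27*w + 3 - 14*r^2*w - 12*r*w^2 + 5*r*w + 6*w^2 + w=r^2*(-14*w - 42) + r*(-12*w^2 - 31*w + 15) + 18*w^2 + 78*w + 72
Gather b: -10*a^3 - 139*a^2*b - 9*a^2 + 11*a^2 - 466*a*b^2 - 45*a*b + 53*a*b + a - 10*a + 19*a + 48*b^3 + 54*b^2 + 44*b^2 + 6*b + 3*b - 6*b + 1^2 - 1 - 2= -10*a^3 + 2*a^2 + 10*a + 48*b^3 + b^2*(98 - 466*a) + b*(-139*a^2 + 8*a + 3) - 2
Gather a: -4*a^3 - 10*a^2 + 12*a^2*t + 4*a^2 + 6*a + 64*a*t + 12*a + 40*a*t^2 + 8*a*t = -4*a^3 + a^2*(12*t - 6) + a*(40*t^2 + 72*t + 18)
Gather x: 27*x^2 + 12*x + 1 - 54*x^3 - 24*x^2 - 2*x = -54*x^3 + 3*x^2 + 10*x + 1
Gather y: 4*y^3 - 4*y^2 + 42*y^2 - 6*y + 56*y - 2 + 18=4*y^3 + 38*y^2 + 50*y + 16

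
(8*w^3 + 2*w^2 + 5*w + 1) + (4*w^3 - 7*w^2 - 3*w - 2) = 12*w^3 - 5*w^2 + 2*w - 1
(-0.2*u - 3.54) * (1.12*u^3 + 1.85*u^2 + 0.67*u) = -0.224*u^4 - 4.3348*u^3 - 6.683*u^2 - 2.3718*u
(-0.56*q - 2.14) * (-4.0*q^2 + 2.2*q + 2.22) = 2.24*q^3 + 7.328*q^2 - 5.9512*q - 4.7508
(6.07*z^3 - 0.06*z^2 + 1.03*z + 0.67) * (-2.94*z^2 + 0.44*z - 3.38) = -17.8458*z^5 + 2.8472*z^4 - 23.5712*z^3 - 1.3138*z^2 - 3.1866*z - 2.2646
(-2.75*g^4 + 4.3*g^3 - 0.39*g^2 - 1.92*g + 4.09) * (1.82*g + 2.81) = -5.005*g^5 + 0.0984999999999996*g^4 + 11.3732*g^3 - 4.5903*g^2 + 2.0486*g + 11.4929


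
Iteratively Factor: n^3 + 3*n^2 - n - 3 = (n - 1)*(n^2 + 4*n + 3) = (n - 1)*(n + 3)*(n + 1)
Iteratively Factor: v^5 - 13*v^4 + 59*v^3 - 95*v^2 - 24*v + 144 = (v - 3)*(v^4 - 10*v^3 + 29*v^2 - 8*v - 48) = (v - 3)*(v + 1)*(v^3 - 11*v^2 + 40*v - 48) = (v - 4)*(v - 3)*(v + 1)*(v^2 - 7*v + 12) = (v - 4)*(v - 3)^2*(v + 1)*(v - 4)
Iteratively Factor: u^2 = (u)*(u)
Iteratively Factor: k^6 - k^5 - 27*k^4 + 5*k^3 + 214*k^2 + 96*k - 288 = (k + 3)*(k^5 - 4*k^4 - 15*k^3 + 50*k^2 + 64*k - 96) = (k + 3)^2*(k^4 - 7*k^3 + 6*k^2 + 32*k - 32) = (k - 4)*(k + 3)^2*(k^3 - 3*k^2 - 6*k + 8) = (k - 4)^2*(k + 3)^2*(k^2 + k - 2) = (k - 4)^2*(k + 2)*(k + 3)^2*(k - 1)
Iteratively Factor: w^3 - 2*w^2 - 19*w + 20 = (w - 5)*(w^2 + 3*w - 4) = (w - 5)*(w - 1)*(w + 4)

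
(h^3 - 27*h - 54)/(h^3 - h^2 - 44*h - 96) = (h^2 - 3*h - 18)/(h^2 - 4*h - 32)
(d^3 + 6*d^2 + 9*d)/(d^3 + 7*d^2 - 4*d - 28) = d*(d^2 + 6*d + 9)/(d^3 + 7*d^2 - 4*d - 28)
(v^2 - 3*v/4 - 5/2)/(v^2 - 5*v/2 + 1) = (4*v + 5)/(2*(2*v - 1))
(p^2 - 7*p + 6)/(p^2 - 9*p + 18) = (p - 1)/(p - 3)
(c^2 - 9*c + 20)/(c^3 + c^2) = (c^2 - 9*c + 20)/(c^2*(c + 1))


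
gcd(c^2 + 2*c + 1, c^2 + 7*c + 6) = c + 1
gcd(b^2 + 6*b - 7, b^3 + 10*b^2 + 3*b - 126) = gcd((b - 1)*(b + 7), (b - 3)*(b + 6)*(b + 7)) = b + 7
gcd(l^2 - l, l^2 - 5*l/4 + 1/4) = l - 1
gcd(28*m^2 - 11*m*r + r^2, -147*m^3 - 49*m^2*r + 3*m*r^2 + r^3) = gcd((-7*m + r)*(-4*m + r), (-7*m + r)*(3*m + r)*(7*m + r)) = -7*m + r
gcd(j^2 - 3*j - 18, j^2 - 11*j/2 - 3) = j - 6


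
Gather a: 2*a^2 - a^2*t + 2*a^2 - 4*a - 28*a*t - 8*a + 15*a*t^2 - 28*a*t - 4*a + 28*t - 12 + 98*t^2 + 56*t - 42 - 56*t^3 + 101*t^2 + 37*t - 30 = a^2*(4 - t) + a*(15*t^2 - 56*t - 16) - 56*t^3 + 199*t^2 + 121*t - 84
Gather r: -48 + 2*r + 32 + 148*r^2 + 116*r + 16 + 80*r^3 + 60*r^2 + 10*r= 80*r^3 + 208*r^2 + 128*r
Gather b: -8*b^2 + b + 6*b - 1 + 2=-8*b^2 + 7*b + 1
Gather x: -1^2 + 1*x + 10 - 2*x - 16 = -x - 7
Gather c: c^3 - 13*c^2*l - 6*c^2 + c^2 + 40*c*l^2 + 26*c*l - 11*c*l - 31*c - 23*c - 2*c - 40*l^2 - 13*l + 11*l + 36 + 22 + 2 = c^3 + c^2*(-13*l - 5) + c*(40*l^2 + 15*l - 56) - 40*l^2 - 2*l + 60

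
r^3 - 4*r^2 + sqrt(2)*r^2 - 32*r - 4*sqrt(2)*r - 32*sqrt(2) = (r - 8)*(r + 4)*(r + sqrt(2))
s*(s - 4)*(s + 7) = s^3 + 3*s^2 - 28*s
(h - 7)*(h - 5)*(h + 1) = h^3 - 11*h^2 + 23*h + 35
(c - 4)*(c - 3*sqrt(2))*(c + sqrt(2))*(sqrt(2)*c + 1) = sqrt(2)*c^4 - 4*sqrt(2)*c^3 - 3*c^3 - 8*sqrt(2)*c^2 + 12*c^2 - 6*c + 32*sqrt(2)*c + 24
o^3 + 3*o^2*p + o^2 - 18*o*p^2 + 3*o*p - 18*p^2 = (o + 1)*(o - 3*p)*(o + 6*p)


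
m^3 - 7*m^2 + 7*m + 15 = (m - 5)*(m - 3)*(m + 1)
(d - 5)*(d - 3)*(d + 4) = d^3 - 4*d^2 - 17*d + 60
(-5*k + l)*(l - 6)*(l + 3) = -5*k*l^2 + 15*k*l + 90*k + l^3 - 3*l^2 - 18*l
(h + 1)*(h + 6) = h^2 + 7*h + 6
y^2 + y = y*(y + 1)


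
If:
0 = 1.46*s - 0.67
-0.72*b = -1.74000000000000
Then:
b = 2.42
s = 0.46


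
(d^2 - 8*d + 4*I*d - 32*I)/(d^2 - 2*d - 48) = (d + 4*I)/(d + 6)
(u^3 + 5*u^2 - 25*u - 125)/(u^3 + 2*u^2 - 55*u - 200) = (u - 5)/(u - 8)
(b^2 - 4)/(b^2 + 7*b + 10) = (b - 2)/(b + 5)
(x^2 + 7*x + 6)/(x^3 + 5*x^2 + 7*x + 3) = (x + 6)/(x^2 + 4*x + 3)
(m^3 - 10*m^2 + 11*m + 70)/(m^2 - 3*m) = (m^3 - 10*m^2 + 11*m + 70)/(m*(m - 3))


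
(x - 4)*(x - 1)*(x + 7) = x^3 + 2*x^2 - 31*x + 28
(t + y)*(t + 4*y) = t^2 + 5*t*y + 4*y^2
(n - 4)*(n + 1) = n^2 - 3*n - 4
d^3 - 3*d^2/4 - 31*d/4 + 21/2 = (d - 2)*(d - 7/4)*(d + 3)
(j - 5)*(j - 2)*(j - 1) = j^3 - 8*j^2 + 17*j - 10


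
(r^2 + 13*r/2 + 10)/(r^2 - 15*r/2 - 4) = (2*r^2 + 13*r + 20)/(2*r^2 - 15*r - 8)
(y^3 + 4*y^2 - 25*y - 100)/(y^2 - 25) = y + 4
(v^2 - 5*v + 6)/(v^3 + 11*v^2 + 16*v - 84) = (v - 3)/(v^2 + 13*v + 42)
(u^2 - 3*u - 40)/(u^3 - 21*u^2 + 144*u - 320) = (u + 5)/(u^2 - 13*u + 40)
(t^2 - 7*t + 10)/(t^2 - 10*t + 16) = (t - 5)/(t - 8)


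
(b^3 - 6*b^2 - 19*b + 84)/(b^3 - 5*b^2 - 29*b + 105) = (b + 4)/(b + 5)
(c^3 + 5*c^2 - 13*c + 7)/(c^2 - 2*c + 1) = c + 7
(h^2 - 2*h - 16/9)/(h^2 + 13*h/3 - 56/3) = (h + 2/3)/(h + 7)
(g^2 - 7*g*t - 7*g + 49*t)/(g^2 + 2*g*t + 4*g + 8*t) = (g^2 - 7*g*t - 7*g + 49*t)/(g^2 + 2*g*t + 4*g + 8*t)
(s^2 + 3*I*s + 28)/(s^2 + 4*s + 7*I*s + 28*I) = (s - 4*I)/(s + 4)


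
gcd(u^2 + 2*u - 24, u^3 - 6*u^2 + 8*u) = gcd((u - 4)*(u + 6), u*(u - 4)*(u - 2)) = u - 4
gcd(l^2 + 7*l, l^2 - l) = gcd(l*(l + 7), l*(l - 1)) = l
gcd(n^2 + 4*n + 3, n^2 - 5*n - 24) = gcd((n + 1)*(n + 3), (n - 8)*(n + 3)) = n + 3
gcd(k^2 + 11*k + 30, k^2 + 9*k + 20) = k + 5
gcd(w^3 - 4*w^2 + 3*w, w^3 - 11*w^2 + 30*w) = w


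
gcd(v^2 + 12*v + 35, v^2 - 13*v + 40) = 1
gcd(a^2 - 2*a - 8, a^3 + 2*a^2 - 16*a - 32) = a^2 - 2*a - 8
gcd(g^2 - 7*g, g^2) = g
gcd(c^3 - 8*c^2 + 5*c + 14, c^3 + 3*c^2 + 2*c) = c + 1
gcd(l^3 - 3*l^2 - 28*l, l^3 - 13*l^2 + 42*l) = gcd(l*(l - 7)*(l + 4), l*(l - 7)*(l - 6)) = l^2 - 7*l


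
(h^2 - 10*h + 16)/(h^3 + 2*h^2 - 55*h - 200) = (h - 2)/(h^2 + 10*h + 25)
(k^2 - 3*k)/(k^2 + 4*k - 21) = k/(k + 7)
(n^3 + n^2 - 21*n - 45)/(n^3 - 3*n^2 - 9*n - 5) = (n^2 + 6*n + 9)/(n^2 + 2*n + 1)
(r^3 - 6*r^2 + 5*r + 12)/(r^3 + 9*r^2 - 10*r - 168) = (r^2 - 2*r - 3)/(r^2 + 13*r + 42)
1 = 1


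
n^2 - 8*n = n*(n - 8)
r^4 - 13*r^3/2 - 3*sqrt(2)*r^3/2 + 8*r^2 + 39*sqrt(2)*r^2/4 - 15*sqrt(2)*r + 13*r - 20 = (r - 4)*(r - 5/2)*(r - 2*sqrt(2))*(r + sqrt(2)/2)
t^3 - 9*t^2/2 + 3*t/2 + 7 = (t - 7/2)*(t - 2)*(t + 1)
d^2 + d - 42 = (d - 6)*(d + 7)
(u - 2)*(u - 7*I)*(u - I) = u^3 - 2*u^2 - 8*I*u^2 - 7*u + 16*I*u + 14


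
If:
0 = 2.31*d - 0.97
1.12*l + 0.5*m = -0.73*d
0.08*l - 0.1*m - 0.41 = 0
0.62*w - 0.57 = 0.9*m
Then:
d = 0.42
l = 1.15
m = -3.18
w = -3.70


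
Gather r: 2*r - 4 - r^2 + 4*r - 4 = -r^2 + 6*r - 8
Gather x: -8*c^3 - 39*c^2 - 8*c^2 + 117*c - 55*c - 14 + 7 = -8*c^3 - 47*c^2 + 62*c - 7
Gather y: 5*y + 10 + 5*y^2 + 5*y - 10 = 5*y^2 + 10*y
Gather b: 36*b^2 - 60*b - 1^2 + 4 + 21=36*b^2 - 60*b + 24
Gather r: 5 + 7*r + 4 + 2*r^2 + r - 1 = 2*r^2 + 8*r + 8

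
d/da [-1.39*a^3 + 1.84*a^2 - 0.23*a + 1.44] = -4.17*a^2 + 3.68*a - 0.23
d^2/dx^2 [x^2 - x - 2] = 2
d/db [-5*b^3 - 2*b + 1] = -15*b^2 - 2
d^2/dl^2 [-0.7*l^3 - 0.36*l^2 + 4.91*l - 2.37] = -4.2*l - 0.72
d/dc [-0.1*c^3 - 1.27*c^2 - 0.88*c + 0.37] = -0.3*c^2 - 2.54*c - 0.88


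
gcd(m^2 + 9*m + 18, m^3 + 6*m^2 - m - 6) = m + 6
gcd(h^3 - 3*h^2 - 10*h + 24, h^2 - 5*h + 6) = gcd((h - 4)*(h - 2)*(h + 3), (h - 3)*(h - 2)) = h - 2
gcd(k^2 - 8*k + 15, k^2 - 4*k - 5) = k - 5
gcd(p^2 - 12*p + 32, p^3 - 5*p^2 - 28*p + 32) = p - 8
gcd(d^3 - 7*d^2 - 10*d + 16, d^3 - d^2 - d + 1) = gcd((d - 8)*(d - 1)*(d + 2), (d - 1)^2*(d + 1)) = d - 1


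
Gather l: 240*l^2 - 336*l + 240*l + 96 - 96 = 240*l^2 - 96*l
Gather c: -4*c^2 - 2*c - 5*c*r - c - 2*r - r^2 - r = -4*c^2 + c*(-5*r - 3) - r^2 - 3*r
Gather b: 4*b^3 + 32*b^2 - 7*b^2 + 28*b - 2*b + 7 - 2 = 4*b^3 + 25*b^2 + 26*b + 5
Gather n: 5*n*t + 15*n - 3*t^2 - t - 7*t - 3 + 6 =n*(5*t + 15) - 3*t^2 - 8*t + 3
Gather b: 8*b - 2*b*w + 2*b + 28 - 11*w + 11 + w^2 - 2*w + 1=b*(10 - 2*w) + w^2 - 13*w + 40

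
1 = 1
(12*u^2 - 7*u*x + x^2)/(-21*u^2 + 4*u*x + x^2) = (-4*u + x)/(7*u + x)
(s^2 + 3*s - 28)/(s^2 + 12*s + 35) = (s - 4)/(s + 5)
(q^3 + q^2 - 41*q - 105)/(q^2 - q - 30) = (q^2 - 4*q - 21)/(q - 6)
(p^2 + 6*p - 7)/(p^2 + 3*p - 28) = (p - 1)/(p - 4)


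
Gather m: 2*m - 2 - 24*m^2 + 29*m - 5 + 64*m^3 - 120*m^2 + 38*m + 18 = 64*m^3 - 144*m^2 + 69*m + 11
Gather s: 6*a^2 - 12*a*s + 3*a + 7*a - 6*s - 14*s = 6*a^2 + 10*a + s*(-12*a - 20)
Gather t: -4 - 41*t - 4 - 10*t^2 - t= -10*t^2 - 42*t - 8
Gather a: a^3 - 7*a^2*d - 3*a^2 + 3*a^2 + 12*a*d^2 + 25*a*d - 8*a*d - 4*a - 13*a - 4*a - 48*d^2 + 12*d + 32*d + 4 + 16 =a^3 - 7*a^2*d + a*(12*d^2 + 17*d - 21) - 48*d^2 + 44*d + 20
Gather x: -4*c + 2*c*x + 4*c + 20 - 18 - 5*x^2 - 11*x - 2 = -5*x^2 + x*(2*c - 11)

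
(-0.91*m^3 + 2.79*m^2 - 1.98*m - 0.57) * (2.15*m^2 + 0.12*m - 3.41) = -1.9565*m^5 + 5.8893*m^4 - 0.819099999999999*m^3 - 10.977*m^2 + 6.6834*m + 1.9437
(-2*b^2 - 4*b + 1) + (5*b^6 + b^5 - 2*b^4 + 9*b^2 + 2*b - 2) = 5*b^6 + b^5 - 2*b^4 + 7*b^2 - 2*b - 1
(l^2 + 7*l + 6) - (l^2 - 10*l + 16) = 17*l - 10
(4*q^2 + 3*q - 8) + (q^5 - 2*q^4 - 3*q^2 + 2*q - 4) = q^5 - 2*q^4 + q^2 + 5*q - 12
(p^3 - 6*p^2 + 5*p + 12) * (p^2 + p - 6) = p^5 - 5*p^4 - 7*p^3 + 53*p^2 - 18*p - 72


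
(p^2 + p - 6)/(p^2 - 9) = (p - 2)/(p - 3)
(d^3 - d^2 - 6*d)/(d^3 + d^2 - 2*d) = (d - 3)/(d - 1)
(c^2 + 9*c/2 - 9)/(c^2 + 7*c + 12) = (c^2 + 9*c/2 - 9)/(c^2 + 7*c + 12)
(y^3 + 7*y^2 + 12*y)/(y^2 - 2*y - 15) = y*(y + 4)/(y - 5)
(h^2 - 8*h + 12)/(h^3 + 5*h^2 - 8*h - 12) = (h - 6)/(h^2 + 7*h + 6)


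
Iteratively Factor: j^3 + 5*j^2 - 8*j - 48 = (j - 3)*(j^2 + 8*j + 16) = (j - 3)*(j + 4)*(j + 4)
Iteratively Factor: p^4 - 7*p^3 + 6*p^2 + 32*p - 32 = (p - 4)*(p^3 - 3*p^2 - 6*p + 8) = (p - 4)*(p - 1)*(p^2 - 2*p - 8) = (p - 4)^2*(p - 1)*(p + 2)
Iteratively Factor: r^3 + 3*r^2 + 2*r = (r)*(r^2 + 3*r + 2) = r*(r + 1)*(r + 2)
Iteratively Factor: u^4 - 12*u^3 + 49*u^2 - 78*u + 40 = (u - 5)*(u^3 - 7*u^2 + 14*u - 8) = (u - 5)*(u - 1)*(u^2 - 6*u + 8) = (u - 5)*(u - 2)*(u - 1)*(u - 4)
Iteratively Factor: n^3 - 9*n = (n - 3)*(n^2 + 3*n) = (n - 3)*(n + 3)*(n)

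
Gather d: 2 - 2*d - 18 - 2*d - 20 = -4*d - 36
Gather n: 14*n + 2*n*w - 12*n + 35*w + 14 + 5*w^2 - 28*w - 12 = n*(2*w + 2) + 5*w^2 + 7*w + 2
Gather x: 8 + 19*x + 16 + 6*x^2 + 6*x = 6*x^2 + 25*x + 24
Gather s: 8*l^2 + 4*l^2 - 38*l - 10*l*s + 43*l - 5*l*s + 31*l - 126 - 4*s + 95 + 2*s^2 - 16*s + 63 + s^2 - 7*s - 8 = 12*l^2 + 36*l + 3*s^2 + s*(-15*l - 27) + 24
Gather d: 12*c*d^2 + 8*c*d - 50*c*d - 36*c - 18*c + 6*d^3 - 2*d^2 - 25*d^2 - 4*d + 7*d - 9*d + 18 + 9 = -54*c + 6*d^3 + d^2*(12*c - 27) + d*(-42*c - 6) + 27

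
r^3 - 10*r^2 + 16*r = r*(r - 8)*(r - 2)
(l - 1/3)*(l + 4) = l^2 + 11*l/3 - 4/3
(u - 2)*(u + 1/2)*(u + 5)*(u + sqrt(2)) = u^4 + sqrt(2)*u^3 + 7*u^3/2 - 17*u^2/2 + 7*sqrt(2)*u^2/2 - 17*sqrt(2)*u/2 - 5*u - 5*sqrt(2)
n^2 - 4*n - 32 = (n - 8)*(n + 4)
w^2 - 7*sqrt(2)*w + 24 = (w - 4*sqrt(2))*(w - 3*sqrt(2))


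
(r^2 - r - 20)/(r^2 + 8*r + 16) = (r - 5)/(r + 4)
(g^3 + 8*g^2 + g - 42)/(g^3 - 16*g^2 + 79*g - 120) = (g^3 + 8*g^2 + g - 42)/(g^3 - 16*g^2 + 79*g - 120)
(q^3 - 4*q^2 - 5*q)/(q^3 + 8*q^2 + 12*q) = (q^2 - 4*q - 5)/(q^2 + 8*q + 12)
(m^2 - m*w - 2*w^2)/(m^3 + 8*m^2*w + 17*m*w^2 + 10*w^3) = (m - 2*w)/(m^2 + 7*m*w + 10*w^2)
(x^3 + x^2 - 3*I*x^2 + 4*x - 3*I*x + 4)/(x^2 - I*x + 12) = (x^2 + x*(1 + I) + I)/(x + 3*I)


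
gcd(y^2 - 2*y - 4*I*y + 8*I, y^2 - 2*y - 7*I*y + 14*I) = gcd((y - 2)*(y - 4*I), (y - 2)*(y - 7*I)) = y - 2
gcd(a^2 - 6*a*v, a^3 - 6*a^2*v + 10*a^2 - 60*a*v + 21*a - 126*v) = -a + 6*v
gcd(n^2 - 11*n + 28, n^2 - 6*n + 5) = 1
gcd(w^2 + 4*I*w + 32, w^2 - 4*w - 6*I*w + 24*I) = 1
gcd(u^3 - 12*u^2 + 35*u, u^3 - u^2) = u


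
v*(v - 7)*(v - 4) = v^3 - 11*v^2 + 28*v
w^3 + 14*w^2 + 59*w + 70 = (w + 2)*(w + 5)*(w + 7)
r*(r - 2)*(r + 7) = r^3 + 5*r^2 - 14*r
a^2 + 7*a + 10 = (a + 2)*(a + 5)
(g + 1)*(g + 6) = g^2 + 7*g + 6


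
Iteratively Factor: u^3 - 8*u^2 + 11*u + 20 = (u + 1)*(u^2 - 9*u + 20) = (u - 4)*(u + 1)*(u - 5)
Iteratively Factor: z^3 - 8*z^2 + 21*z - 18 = (z - 3)*(z^2 - 5*z + 6) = (z - 3)*(z - 2)*(z - 3)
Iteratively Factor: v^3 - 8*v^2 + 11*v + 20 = (v - 4)*(v^2 - 4*v - 5) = (v - 4)*(v + 1)*(v - 5)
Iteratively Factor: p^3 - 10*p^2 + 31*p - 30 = (p - 2)*(p^2 - 8*p + 15) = (p - 5)*(p - 2)*(p - 3)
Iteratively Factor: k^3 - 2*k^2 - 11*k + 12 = (k - 1)*(k^2 - k - 12) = (k - 1)*(k + 3)*(k - 4)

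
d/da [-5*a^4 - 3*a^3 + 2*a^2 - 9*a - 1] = -20*a^3 - 9*a^2 + 4*a - 9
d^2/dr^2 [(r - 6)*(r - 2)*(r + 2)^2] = 12*r^2 - 24*r - 32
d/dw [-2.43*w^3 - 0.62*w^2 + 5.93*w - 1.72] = -7.29*w^2 - 1.24*w + 5.93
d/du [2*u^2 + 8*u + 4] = 4*u + 8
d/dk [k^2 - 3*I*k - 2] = 2*k - 3*I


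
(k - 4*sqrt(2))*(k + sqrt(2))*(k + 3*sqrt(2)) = k^3 - 26*k - 24*sqrt(2)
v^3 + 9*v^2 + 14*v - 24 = (v - 1)*(v + 4)*(v + 6)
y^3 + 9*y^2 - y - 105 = (y - 3)*(y + 5)*(y + 7)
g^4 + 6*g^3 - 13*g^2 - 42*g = g*(g - 3)*(g + 2)*(g + 7)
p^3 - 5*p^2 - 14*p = p*(p - 7)*(p + 2)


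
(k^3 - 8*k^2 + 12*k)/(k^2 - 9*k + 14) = k*(k - 6)/(k - 7)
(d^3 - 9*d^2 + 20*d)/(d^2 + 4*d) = (d^2 - 9*d + 20)/(d + 4)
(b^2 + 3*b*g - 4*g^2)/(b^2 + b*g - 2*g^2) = (b + 4*g)/(b + 2*g)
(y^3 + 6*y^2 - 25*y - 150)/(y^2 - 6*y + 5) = (y^2 + 11*y + 30)/(y - 1)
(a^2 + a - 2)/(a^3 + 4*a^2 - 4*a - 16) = (a - 1)/(a^2 + 2*a - 8)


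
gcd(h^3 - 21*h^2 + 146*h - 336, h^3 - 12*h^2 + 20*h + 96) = h^2 - 14*h + 48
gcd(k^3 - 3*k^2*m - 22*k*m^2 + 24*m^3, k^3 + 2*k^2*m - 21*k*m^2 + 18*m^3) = k - m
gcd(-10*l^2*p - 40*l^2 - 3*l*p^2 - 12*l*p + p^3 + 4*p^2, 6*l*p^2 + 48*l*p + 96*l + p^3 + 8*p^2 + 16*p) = p + 4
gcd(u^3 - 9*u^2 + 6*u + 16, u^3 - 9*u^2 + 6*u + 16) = u^3 - 9*u^2 + 6*u + 16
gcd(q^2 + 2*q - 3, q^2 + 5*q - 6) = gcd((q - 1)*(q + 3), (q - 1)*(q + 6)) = q - 1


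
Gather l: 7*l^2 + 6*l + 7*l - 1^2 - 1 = 7*l^2 + 13*l - 2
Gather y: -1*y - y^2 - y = -y^2 - 2*y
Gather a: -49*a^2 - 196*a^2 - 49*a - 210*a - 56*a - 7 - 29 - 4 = -245*a^2 - 315*a - 40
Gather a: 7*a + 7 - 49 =7*a - 42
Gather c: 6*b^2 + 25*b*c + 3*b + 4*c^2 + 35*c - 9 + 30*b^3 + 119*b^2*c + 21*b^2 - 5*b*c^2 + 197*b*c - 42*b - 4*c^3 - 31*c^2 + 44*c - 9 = 30*b^3 + 27*b^2 - 39*b - 4*c^3 + c^2*(-5*b - 27) + c*(119*b^2 + 222*b + 79) - 18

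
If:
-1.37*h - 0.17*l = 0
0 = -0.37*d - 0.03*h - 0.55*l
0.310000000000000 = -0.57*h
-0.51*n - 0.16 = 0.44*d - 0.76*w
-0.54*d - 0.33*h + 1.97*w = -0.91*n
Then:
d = -6.47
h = -0.54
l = 4.38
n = 1.47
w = -2.55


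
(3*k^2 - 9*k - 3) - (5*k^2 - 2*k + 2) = -2*k^2 - 7*k - 5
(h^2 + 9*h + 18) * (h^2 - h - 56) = h^4 + 8*h^3 - 47*h^2 - 522*h - 1008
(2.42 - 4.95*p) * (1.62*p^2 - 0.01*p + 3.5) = -8.019*p^3 + 3.9699*p^2 - 17.3492*p + 8.47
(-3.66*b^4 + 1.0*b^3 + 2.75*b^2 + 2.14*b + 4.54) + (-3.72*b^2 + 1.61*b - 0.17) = -3.66*b^4 + 1.0*b^3 - 0.97*b^2 + 3.75*b + 4.37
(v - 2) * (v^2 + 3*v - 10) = v^3 + v^2 - 16*v + 20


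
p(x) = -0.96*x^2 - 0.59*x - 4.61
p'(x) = -1.92*x - 0.59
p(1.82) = -8.86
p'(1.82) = -4.08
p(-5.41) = -29.52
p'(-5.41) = 9.80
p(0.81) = -5.72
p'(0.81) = -2.15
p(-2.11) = -7.64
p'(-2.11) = 3.46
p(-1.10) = -5.12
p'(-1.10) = 1.52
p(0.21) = -4.78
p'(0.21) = -0.99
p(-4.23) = -19.29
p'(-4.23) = 7.53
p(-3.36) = -13.47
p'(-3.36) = 5.86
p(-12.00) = -135.77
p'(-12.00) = 22.45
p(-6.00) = -35.63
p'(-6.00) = 10.93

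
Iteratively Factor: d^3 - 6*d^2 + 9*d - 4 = (d - 1)*(d^2 - 5*d + 4) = (d - 4)*(d - 1)*(d - 1)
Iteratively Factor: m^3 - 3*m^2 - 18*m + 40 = (m - 2)*(m^2 - m - 20) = (m - 2)*(m + 4)*(m - 5)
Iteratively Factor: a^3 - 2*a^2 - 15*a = (a)*(a^2 - 2*a - 15) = a*(a + 3)*(a - 5)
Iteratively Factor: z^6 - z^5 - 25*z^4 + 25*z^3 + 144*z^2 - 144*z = (z - 4)*(z^5 + 3*z^4 - 13*z^3 - 27*z^2 + 36*z) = z*(z - 4)*(z^4 + 3*z^3 - 13*z^2 - 27*z + 36) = z*(z - 4)*(z - 1)*(z^3 + 4*z^2 - 9*z - 36) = z*(z - 4)*(z - 1)*(z + 4)*(z^2 - 9) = z*(z - 4)*(z - 1)*(z + 3)*(z + 4)*(z - 3)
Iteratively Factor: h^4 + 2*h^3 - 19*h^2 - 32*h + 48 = (h - 4)*(h^3 + 6*h^2 + 5*h - 12) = (h - 4)*(h + 3)*(h^2 + 3*h - 4) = (h - 4)*(h + 3)*(h + 4)*(h - 1)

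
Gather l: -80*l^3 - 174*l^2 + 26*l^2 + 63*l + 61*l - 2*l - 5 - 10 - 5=-80*l^3 - 148*l^2 + 122*l - 20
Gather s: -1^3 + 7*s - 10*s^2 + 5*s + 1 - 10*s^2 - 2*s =-20*s^2 + 10*s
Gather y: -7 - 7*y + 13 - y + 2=8 - 8*y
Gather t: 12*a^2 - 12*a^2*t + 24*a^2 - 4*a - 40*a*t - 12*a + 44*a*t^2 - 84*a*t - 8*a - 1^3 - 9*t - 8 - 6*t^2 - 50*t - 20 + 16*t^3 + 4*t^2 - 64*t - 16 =36*a^2 - 24*a + 16*t^3 + t^2*(44*a - 2) + t*(-12*a^2 - 124*a - 123) - 45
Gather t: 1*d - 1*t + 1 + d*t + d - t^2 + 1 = 2*d - t^2 + t*(d - 1) + 2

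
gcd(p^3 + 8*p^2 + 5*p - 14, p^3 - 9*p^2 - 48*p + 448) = p + 7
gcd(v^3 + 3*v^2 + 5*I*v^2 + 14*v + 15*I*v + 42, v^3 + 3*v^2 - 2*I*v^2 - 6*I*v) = v^2 + v*(3 - 2*I) - 6*I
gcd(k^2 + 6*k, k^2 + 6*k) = k^2 + 6*k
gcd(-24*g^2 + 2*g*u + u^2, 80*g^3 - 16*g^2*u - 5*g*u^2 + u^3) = -4*g + u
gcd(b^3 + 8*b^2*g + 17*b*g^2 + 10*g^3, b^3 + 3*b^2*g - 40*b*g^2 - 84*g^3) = b + 2*g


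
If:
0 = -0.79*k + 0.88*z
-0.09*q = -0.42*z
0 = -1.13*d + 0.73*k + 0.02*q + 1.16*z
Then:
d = 1.82875919495164*z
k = 1.11392405063291*z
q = 4.66666666666667*z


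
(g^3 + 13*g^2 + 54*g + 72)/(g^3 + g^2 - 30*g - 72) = (g + 6)/(g - 6)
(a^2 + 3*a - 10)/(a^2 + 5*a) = (a - 2)/a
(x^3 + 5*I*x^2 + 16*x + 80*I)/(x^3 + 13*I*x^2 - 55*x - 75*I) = (x^2 + 16)/(x^2 + 8*I*x - 15)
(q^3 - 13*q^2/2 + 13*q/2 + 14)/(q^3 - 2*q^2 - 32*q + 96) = (2*q^2 - 5*q - 7)/(2*(q^2 + 2*q - 24))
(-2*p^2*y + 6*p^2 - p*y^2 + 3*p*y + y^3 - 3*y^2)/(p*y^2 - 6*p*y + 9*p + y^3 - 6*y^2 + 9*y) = (-2*p + y)/(y - 3)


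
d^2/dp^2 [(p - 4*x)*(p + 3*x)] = 2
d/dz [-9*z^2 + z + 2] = 1 - 18*z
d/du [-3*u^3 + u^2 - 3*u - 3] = -9*u^2 + 2*u - 3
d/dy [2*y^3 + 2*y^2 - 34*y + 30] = 6*y^2 + 4*y - 34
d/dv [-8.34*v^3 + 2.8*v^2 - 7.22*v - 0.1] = -25.02*v^2 + 5.6*v - 7.22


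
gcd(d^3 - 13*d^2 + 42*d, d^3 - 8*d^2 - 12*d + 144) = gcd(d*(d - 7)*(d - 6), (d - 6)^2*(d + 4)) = d - 6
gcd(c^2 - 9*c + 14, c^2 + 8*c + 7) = 1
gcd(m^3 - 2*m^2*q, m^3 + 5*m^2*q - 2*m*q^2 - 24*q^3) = -m + 2*q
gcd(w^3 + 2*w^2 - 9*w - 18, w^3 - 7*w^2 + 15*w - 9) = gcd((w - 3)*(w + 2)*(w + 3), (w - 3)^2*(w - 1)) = w - 3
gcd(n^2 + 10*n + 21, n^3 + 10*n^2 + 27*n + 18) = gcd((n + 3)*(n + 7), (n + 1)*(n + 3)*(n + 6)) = n + 3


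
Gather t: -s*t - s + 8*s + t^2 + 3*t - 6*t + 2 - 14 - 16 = 7*s + t^2 + t*(-s - 3) - 28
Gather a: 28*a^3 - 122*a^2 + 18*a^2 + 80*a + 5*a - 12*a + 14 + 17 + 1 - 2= 28*a^3 - 104*a^2 + 73*a + 30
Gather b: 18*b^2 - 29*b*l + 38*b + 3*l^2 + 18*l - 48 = 18*b^2 + b*(38 - 29*l) + 3*l^2 + 18*l - 48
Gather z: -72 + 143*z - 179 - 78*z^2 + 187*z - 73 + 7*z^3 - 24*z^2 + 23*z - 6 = 7*z^3 - 102*z^2 + 353*z - 330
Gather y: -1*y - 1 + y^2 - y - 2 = y^2 - 2*y - 3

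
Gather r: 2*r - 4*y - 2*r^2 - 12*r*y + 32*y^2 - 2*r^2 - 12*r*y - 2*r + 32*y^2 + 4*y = -4*r^2 - 24*r*y + 64*y^2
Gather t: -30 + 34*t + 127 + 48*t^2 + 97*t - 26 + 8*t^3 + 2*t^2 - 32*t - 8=8*t^3 + 50*t^2 + 99*t + 63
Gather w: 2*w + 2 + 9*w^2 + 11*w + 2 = 9*w^2 + 13*w + 4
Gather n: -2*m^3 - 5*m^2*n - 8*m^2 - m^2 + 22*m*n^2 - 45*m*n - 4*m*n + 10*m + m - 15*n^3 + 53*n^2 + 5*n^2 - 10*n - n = -2*m^3 - 9*m^2 + 11*m - 15*n^3 + n^2*(22*m + 58) + n*(-5*m^2 - 49*m - 11)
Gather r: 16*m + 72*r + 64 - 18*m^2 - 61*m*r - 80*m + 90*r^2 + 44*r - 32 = -18*m^2 - 64*m + 90*r^2 + r*(116 - 61*m) + 32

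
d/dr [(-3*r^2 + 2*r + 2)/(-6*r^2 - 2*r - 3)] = 2*(9*r^2 + 21*r - 1)/(36*r^4 + 24*r^3 + 40*r^2 + 12*r + 9)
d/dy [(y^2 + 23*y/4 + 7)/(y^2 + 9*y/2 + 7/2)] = (-10*y^2 - 56*y - 91)/(2*(4*y^4 + 36*y^3 + 109*y^2 + 126*y + 49))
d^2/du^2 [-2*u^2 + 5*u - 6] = -4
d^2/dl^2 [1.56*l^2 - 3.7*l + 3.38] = 3.12000000000000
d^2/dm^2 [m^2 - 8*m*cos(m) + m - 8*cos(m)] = 8*m*cos(m) + 16*sin(m) + 8*cos(m) + 2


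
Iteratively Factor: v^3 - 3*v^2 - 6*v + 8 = (v - 4)*(v^2 + v - 2) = (v - 4)*(v + 2)*(v - 1)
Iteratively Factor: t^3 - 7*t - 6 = (t - 3)*(t^2 + 3*t + 2) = (t - 3)*(t + 2)*(t + 1)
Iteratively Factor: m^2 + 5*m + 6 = (m + 3)*(m + 2)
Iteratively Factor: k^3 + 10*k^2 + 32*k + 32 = (k + 4)*(k^2 + 6*k + 8) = (k + 2)*(k + 4)*(k + 4)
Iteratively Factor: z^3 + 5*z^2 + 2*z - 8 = (z + 4)*(z^2 + z - 2) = (z + 2)*(z + 4)*(z - 1)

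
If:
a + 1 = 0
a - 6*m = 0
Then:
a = -1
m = -1/6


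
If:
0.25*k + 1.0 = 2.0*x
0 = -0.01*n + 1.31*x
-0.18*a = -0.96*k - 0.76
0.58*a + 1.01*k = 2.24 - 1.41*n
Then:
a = -13.93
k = -3.40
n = 9.76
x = 0.07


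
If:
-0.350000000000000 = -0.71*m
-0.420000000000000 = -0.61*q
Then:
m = 0.49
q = 0.69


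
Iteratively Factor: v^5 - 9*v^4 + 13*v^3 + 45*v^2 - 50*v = (v - 5)*(v^4 - 4*v^3 - 7*v^2 + 10*v) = (v - 5)*(v + 2)*(v^3 - 6*v^2 + 5*v) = v*(v - 5)*(v + 2)*(v^2 - 6*v + 5) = v*(v - 5)*(v - 1)*(v + 2)*(v - 5)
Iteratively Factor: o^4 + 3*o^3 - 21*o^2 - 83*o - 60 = (o + 4)*(o^3 - o^2 - 17*o - 15) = (o - 5)*(o + 4)*(o^2 + 4*o + 3) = (o - 5)*(o + 3)*(o + 4)*(o + 1)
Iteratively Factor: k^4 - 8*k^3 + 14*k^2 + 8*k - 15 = (k - 3)*(k^3 - 5*k^2 - k + 5) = (k - 3)*(k + 1)*(k^2 - 6*k + 5) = (k - 5)*(k - 3)*(k + 1)*(k - 1)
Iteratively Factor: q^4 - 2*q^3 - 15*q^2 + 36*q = (q)*(q^3 - 2*q^2 - 15*q + 36) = q*(q - 3)*(q^2 + q - 12) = q*(q - 3)^2*(q + 4)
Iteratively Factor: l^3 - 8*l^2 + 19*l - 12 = (l - 1)*(l^2 - 7*l + 12) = (l - 3)*(l - 1)*(l - 4)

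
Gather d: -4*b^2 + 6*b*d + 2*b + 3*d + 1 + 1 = -4*b^2 + 2*b + d*(6*b + 3) + 2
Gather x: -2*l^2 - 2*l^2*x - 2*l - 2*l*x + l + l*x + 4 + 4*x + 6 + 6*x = -2*l^2 - l + x*(-2*l^2 - l + 10) + 10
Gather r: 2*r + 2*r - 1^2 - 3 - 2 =4*r - 6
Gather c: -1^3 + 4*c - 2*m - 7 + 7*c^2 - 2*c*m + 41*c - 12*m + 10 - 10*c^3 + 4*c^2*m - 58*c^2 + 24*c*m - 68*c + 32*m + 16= -10*c^3 + c^2*(4*m - 51) + c*(22*m - 23) + 18*m + 18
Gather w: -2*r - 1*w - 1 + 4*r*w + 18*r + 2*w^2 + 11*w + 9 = 16*r + 2*w^2 + w*(4*r + 10) + 8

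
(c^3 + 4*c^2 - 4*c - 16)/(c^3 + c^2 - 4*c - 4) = (c + 4)/(c + 1)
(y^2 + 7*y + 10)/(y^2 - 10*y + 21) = (y^2 + 7*y + 10)/(y^2 - 10*y + 21)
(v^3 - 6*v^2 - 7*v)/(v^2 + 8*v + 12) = v*(v^2 - 6*v - 7)/(v^2 + 8*v + 12)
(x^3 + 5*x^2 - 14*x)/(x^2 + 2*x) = (x^2 + 5*x - 14)/(x + 2)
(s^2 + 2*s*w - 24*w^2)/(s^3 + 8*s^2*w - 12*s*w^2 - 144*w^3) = 1/(s + 6*w)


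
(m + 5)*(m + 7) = m^2 + 12*m + 35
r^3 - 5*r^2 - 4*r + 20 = (r - 5)*(r - 2)*(r + 2)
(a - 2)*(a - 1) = a^2 - 3*a + 2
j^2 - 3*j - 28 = (j - 7)*(j + 4)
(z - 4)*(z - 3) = z^2 - 7*z + 12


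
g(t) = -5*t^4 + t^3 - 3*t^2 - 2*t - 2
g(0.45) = -3.62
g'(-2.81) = 482.31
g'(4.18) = -1435.36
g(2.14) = -115.08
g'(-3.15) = 671.78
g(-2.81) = -354.00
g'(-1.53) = 85.83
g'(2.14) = -197.11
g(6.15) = -7047.87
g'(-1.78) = 130.98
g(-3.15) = -549.00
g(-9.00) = -33761.00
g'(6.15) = -4577.60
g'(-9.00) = 14875.00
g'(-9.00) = 14875.00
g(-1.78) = -63.78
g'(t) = -20*t^3 + 3*t^2 - 6*t - 2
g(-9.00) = -33761.00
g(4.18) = -1516.17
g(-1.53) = -36.94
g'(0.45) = -5.92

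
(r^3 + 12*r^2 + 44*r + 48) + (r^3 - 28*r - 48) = 2*r^3 + 12*r^2 + 16*r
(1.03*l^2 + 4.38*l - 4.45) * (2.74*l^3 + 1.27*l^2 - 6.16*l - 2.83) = 2.8222*l^5 + 13.3093*l^4 - 12.9752*l^3 - 35.5472*l^2 + 15.0166*l + 12.5935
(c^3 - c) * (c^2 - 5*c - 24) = c^5 - 5*c^4 - 25*c^3 + 5*c^2 + 24*c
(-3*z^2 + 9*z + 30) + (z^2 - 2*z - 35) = -2*z^2 + 7*z - 5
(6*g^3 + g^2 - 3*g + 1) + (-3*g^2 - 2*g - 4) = 6*g^3 - 2*g^2 - 5*g - 3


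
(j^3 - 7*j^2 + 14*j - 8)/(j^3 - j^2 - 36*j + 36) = (j^2 - 6*j + 8)/(j^2 - 36)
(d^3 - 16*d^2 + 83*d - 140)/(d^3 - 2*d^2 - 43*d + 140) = (d - 7)/(d + 7)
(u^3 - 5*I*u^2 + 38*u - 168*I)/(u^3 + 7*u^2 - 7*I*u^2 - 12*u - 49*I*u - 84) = (u^2 - I*u + 42)/(u^2 + u*(7 - 3*I) - 21*I)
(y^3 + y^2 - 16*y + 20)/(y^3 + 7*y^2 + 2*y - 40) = (y - 2)/(y + 4)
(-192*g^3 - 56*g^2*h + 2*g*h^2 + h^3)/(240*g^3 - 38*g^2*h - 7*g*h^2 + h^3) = (-4*g - h)/(5*g - h)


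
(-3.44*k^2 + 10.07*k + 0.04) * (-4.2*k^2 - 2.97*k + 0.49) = 14.448*k^4 - 32.0772*k^3 - 31.7615*k^2 + 4.8155*k + 0.0196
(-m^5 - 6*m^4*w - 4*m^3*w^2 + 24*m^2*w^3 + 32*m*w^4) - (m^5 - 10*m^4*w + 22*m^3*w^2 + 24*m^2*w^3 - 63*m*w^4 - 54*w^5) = -2*m^5 + 4*m^4*w - 26*m^3*w^2 + 95*m*w^4 + 54*w^5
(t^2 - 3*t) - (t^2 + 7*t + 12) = -10*t - 12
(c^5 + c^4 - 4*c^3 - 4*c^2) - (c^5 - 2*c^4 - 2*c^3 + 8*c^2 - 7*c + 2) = 3*c^4 - 2*c^3 - 12*c^2 + 7*c - 2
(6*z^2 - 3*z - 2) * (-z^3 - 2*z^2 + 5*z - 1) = -6*z^5 - 9*z^4 + 38*z^3 - 17*z^2 - 7*z + 2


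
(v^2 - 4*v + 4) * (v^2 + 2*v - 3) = v^4 - 2*v^3 - 7*v^2 + 20*v - 12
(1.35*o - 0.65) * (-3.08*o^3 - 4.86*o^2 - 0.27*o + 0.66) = -4.158*o^4 - 4.559*o^3 + 2.7945*o^2 + 1.0665*o - 0.429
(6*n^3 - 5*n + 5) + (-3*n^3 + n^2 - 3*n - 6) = 3*n^3 + n^2 - 8*n - 1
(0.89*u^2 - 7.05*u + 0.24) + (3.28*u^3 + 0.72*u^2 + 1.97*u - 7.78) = 3.28*u^3 + 1.61*u^2 - 5.08*u - 7.54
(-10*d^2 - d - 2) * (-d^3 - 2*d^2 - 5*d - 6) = 10*d^5 + 21*d^4 + 54*d^3 + 69*d^2 + 16*d + 12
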